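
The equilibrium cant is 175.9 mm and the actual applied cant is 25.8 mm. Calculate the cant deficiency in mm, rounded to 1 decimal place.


Cant deficiency = equilibrium cant - actual cant
CD = 175.9 - 25.8
CD = 150.1 mm

150.1


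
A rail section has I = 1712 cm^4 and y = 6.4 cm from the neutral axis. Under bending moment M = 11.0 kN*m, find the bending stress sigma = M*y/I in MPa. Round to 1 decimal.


Convert units:
M = 11.0 kN*m = 11000000 N*mm
y = 6.4 cm = 64 mm
I = 1712 cm^4 = 17120000 mm^4
sigma = 11000000 * 64 / 17120000
sigma = 41.1 MPa

41.1


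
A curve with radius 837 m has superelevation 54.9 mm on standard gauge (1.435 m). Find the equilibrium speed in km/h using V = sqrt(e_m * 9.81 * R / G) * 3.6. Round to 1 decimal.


Convert cant: e = 54.9 mm = 0.0549 m
V_ms = sqrt(0.0549 * 9.81 * 837 / 1.435)
V_ms = sqrt(314.133974) = 17.7238 m/s
V = 17.7238 * 3.6 = 63.8 km/h

63.8


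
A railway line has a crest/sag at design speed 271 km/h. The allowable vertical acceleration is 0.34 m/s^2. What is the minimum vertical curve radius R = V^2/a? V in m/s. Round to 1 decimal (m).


Convert speed: V = 271 / 3.6 = 75.2778 m/s
V^2 = 5666.7438 m^2/s^2
R_v = 5666.7438 / 0.34
R_v = 16666.9 m

16666.9


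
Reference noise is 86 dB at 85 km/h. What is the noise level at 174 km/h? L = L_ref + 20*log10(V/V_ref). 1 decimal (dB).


V/V_ref = 174 / 85 = 2.047059
log10(2.047059) = 0.31113
20 * 0.31113 = 6.2226
L = 86 + 6.2226 = 92.2 dB

92.2


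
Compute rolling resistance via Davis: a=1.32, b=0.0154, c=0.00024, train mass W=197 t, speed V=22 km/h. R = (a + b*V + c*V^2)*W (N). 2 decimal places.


b*V = 0.0154 * 22 = 0.3388
c*V^2 = 0.00024 * 484 = 0.11616
R_per_t = 1.32 + 0.3388 + 0.11616 = 1.77496 N/t
R_total = 1.77496 * 197 = 349.67 N

349.67


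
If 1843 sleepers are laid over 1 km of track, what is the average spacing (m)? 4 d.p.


Spacing = 1000 m / number of sleepers
Spacing = 1000 / 1843
Spacing = 0.5426 m

0.5426


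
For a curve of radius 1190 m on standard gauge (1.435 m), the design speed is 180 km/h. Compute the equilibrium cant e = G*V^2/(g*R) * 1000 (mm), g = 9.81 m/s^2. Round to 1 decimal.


Convert speed: V = 180 / 3.6 = 50.0 m/s
Apply formula: e = 1.435 * 50.0^2 / (9.81 * 1190)
e = 1.435 * 2500.0 / 11673.9
e = 0.307309 m = 307.3 mm

307.3


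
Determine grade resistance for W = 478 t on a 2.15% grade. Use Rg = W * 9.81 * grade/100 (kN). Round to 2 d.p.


Rg = W * 9.81 * grade / 100
Rg = 478 * 9.81 * 2.15 / 100
Rg = 4689.18 * 0.0215
Rg = 100.82 kN

100.82


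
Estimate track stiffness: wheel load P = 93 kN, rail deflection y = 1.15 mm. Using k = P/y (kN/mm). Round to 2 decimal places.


Track stiffness k = P / y
k = 93 / 1.15
k = 80.87 kN/mm

80.87


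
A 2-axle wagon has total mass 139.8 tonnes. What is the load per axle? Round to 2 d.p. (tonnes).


Load per axle = total weight / number of axles
Load = 139.8 / 2
Load = 69.90 tonnes

69.90


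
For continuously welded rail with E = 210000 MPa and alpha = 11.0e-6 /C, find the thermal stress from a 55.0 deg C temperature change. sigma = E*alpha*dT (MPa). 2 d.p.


sigma = E * alpha * dT
sigma = 210000 * 11.0e-6 * 55.0
sigma = 2.31 * 55.0
sigma = 127.05 MPa

127.05


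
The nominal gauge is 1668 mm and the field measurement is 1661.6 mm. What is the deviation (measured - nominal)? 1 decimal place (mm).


Deviation = measured - nominal
Deviation = 1661.6 - 1668
Deviation = -6.4 mm

-6.4


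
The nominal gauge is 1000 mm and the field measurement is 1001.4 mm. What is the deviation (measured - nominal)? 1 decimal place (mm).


Deviation = measured - nominal
Deviation = 1001.4 - 1000
Deviation = 1.4 mm

1.4


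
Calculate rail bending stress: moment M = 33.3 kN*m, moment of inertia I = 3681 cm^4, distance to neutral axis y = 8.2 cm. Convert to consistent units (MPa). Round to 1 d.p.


Convert units:
M = 33.3 kN*m = 33300000 N*mm
y = 8.2 cm = 82 mm
I = 3681 cm^4 = 36810000 mm^4
sigma = 33300000 * 82 / 36810000
sigma = 74.2 MPa

74.2


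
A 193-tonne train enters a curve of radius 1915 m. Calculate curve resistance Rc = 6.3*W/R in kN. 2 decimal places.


Rc = 6.3 * W / R
Rc = 6.3 * 193 / 1915
Rc = 1215.9 / 1915
Rc = 0.63 kN

0.63


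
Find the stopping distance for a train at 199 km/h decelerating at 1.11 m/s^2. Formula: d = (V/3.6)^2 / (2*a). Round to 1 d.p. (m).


Convert speed: V = 199 / 3.6 = 55.2778 m/s
V^2 = 3055.6327
d = 3055.6327 / (2 * 1.11)
d = 3055.6327 / 2.22
d = 1376.4 m

1376.4


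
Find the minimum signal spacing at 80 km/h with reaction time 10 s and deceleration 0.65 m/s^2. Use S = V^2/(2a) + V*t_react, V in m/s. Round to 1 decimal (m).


V = 80 / 3.6 = 22.2222 m/s
Braking distance = 22.2222^2 / (2*0.65) = 379.867 m
Sighting distance = 22.2222 * 10 = 222.2222 m
S = 379.867 + 222.2222 = 602.1 m

602.1


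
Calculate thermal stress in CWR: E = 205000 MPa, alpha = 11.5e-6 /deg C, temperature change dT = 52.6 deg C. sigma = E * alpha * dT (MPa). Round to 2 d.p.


sigma = E * alpha * dT
sigma = 205000 * 11.5e-6 * 52.6
sigma = 2.3575 * 52.6
sigma = 124.00 MPa

124.00


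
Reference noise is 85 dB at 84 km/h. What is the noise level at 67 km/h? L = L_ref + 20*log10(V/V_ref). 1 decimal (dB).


V/V_ref = 67 / 84 = 0.797619
log10(0.797619) = -0.098204
20 * -0.098204 = -1.9641
L = 85 + -1.9641 = 83.0 dB

83.0


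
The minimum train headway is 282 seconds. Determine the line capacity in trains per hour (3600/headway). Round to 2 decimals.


Capacity = 3600 / headway
Capacity = 3600 / 282
Capacity = 12.77 trains/hour

12.77


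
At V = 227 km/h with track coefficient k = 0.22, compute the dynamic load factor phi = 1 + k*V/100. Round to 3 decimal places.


phi = 1 + k * V / 100
phi = 1 + 0.22 * 227 / 100
phi = 1 + 0.4994
phi = 1.499

1.499


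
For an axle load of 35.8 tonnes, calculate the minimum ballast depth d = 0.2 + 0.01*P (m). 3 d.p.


d = 0.2 + 0.01 * 35.8
d = 0.2 + 0.358
d = 0.558 m

0.558


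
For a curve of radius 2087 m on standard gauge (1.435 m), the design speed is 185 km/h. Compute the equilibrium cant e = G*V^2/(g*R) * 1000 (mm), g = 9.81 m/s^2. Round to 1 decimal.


Convert speed: V = 185 / 3.6 = 51.3889 m/s
Apply formula: e = 1.435 * 51.3889^2 / (9.81 * 2087)
e = 1.435 * 2640.8179 / 20473.47
e = 0.185097 m = 185.1 mm

185.1


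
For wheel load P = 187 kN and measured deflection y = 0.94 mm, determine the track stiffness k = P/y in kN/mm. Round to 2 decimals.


Track stiffness k = P / y
k = 187 / 0.94
k = 198.94 kN/mm

198.94


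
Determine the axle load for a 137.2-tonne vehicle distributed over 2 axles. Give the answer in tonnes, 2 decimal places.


Load per axle = total weight / number of axles
Load = 137.2 / 2
Load = 68.60 tonnes

68.60


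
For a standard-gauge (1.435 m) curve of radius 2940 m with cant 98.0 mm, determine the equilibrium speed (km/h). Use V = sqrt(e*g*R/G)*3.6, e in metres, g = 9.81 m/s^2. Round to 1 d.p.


Convert cant: e = 98.0 mm = 0.0980 m
V_ms = sqrt(0.0980 * 9.81 * 2940 / 1.435)
V_ms = sqrt(1969.656585) = 44.3808 m/s
V = 44.3808 * 3.6 = 159.8 km/h

159.8


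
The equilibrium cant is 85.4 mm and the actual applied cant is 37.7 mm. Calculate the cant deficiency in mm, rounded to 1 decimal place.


Cant deficiency = equilibrium cant - actual cant
CD = 85.4 - 37.7
CD = 47.7 mm

47.7


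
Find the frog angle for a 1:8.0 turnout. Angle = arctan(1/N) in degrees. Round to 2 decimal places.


1/N = 1/8.0 = 0.125
angle = arctan(0.125) = 0.124355 rad
angle = 0.124355 * 180/pi = 7.13 degrees

7.13


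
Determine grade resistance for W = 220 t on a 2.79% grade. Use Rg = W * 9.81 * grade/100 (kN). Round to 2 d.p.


Rg = W * 9.81 * grade / 100
Rg = 220 * 9.81 * 2.79 / 100
Rg = 2158.2 * 0.0279
Rg = 60.21 kN

60.21


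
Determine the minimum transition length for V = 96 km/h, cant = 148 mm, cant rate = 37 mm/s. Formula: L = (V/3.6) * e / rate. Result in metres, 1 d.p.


Convert speed: V = 96 / 3.6 = 26.6667 m/s
L = 26.6667 * 148 / 37
L = 3946.6667 / 37
L = 106.7 m

106.7


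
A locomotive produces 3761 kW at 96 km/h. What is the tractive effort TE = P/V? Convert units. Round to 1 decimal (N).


Convert: P = 3761 kW = 3761000 W
V = 96 / 3.6 = 26.6667 m/s
TE = 3761000 / 26.6667
TE = 141037.5 N

141037.5


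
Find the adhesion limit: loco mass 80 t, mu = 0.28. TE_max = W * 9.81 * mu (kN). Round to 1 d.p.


TE_max = W * g * mu
TE_max = 80 * 9.81 * 0.28
TE_max = 784.8 * 0.28
TE_max = 219.7 kN

219.7


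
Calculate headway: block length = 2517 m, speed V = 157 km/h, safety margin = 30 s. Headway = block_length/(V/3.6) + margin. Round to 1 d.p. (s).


V = 157 / 3.6 = 43.6111 m/s
Block traversal time = 2517 / 43.6111 = 57.7146 s
Headway = 57.7146 + 30
Headway = 87.7 s

87.7


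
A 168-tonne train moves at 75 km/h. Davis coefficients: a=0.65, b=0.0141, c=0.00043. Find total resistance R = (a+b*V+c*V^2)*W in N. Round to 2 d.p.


b*V = 0.0141 * 75 = 1.0575
c*V^2 = 0.00043 * 5625 = 2.41875
R_per_t = 0.65 + 1.0575 + 2.41875 = 4.12625 N/t
R_total = 4.12625 * 168 = 693.21 N

693.21


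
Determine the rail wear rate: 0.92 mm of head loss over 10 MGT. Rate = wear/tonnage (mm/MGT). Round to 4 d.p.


Wear rate = total wear / cumulative tonnage
Rate = 0.92 / 10
Rate = 0.0920 mm/MGT

0.0920


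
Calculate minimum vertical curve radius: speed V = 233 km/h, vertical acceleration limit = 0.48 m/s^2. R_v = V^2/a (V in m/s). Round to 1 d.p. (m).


Convert speed: V = 233 / 3.6 = 64.7222 m/s
V^2 = 4188.966 m^2/s^2
R_v = 4188.966 / 0.48
R_v = 8727.0 m

8727.0


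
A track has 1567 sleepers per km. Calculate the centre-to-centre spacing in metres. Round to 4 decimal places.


Spacing = 1000 m / number of sleepers
Spacing = 1000 / 1567
Spacing = 0.6382 m

0.6382


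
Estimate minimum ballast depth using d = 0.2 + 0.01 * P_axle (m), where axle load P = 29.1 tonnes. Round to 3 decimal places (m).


d = 0.2 + 0.01 * 29.1
d = 0.2 + 0.291
d = 0.491 m

0.491


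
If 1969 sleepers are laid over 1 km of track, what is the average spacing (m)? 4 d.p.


Spacing = 1000 m / number of sleepers
Spacing = 1000 / 1969
Spacing = 0.5079 m

0.5079


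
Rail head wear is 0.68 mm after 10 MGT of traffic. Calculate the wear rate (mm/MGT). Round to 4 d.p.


Wear rate = total wear / cumulative tonnage
Rate = 0.68 / 10
Rate = 0.0680 mm/MGT

0.0680


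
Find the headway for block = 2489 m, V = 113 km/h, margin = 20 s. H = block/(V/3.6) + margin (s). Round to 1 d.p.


V = 113 / 3.6 = 31.3889 m/s
Block traversal time = 2489 / 31.3889 = 79.2956 s
Headway = 79.2956 + 20
Headway = 99.3 s

99.3


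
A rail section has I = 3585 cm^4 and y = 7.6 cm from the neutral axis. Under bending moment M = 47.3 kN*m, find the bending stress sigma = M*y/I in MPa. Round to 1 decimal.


Convert units:
M = 47.3 kN*m = 47300000 N*mm
y = 7.6 cm = 76 mm
I = 3585 cm^4 = 35850000 mm^4
sigma = 47300000 * 76 / 35850000
sigma = 100.3 MPa

100.3


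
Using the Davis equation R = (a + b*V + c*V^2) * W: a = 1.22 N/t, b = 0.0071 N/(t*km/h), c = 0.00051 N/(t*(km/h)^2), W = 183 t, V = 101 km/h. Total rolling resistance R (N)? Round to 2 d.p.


b*V = 0.0071 * 101 = 0.7171
c*V^2 = 0.00051 * 10201 = 5.20251
R_per_t = 1.22 + 0.7171 + 5.20251 = 7.13961 N/t
R_total = 7.13961 * 183 = 1306.55 N

1306.55


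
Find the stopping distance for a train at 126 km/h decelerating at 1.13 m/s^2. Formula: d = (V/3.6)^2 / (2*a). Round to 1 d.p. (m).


Convert speed: V = 126 / 3.6 = 35.0 m/s
V^2 = 1225.0
d = 1225.0 / (2 * 1.13)
d = 1225.0 / 2.26
d = 542.0 m

542.0


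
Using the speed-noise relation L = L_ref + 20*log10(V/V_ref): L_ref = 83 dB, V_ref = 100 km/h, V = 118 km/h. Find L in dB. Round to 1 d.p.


V/V_ref = 118 / 100 = 1.18
log10(1.18) = 0.071882
20 * 0.071882 = 1.4376
L = 83 + 1.4376 = 84.4 dB

84.4


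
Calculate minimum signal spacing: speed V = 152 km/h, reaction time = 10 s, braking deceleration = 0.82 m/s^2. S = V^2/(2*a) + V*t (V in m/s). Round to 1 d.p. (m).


V = 152 / 3.6 = 42.2222 m/s
Braking distance = 42.2222^2 / (2*0.82) = 1087.022 m
Sighting distance = 42.2222 * 10 = 422.2222 m
S = 1087.022 + 422.2222 = 1509.2 m

1509.2


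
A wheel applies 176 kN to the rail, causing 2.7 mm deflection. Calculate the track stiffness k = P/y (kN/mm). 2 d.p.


Track stiffness k = P / y
k = 176 / 2.7
k = 65.19 kN/mm

65.19


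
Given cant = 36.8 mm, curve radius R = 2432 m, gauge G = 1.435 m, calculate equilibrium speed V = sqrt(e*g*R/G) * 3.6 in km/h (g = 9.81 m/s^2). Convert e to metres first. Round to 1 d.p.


Convert cant: e = 36.8 mm = 0.0368 m
V_ms = sqrt(0.0368 * 9.81 * 2432 / 1.435)
V_ms = sqrt(611.826799) = 24.7351 m/s
V = 24.7351 * 3.6 = 89.0 km/h

89.0


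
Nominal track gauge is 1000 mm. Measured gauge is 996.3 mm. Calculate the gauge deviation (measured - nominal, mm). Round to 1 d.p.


Deviation = measured - nominal
Deviation = 996.3 - 1000
Deviation = -3.7 mm

-3.7


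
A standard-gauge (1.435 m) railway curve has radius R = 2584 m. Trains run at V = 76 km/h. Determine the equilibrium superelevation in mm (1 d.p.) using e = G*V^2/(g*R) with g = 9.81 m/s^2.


Convert speed: V = 76 / 3.6 = 21.1111 m/s
Apply formula: e = 1.435 * 21.1111^2 / (9.81 * 2584)
e = 1.435 * 445.679 / 25349.04
e = 0.02523 m = 25.2 mm

25.2


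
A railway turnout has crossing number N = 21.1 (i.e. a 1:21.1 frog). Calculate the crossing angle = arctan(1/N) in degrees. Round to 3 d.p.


1/N = 1/21.1 = 0.047393
angle = arctan(0.047393) = 0.047358 rad
angle = 0.047358 * 180/pi = 2.713 degrees

2.713


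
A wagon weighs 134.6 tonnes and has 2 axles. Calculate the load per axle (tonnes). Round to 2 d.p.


Load per axle = total weight / number of axles
Load = 134.6 / 2
Load = 67.30 tonnes

67.30


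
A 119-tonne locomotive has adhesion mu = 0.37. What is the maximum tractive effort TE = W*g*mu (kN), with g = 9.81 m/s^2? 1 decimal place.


TE_max = W * g * mu
TE_max = 119 * 9.81 * 0.37
TE_max = 1167.39 * 0.37
TE_max = 431.9 kN

431.9


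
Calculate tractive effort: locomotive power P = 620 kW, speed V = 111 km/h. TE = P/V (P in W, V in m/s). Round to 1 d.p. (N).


Convert: P = 620 kW = 620000 W
V = 111 / 3.6 = 30.8333 m/s
TE = 620000 / 30.8333
TE = 20108.1 N

20108.1


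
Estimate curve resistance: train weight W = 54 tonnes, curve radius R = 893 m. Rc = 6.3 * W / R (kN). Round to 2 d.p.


Rc = 6.3 * W / R
Rc = 6.3 * 54 / 893
Rc = 340.2 / 893
Rc = 0.38 kN

0.38


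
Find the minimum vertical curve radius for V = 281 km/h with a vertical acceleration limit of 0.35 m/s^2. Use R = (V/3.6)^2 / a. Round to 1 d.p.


Convert speed: V = 281 / 3.6 = 78.0556 m/s
V^2 = 6092.6698 m^2/s^2
R_v = 6092.6698 / 0.35
R_v = 17407.6 m

17407.6


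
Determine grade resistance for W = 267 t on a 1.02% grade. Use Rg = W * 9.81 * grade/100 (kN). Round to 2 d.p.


Rg = W * 9.81 * grade / 100
Rg = 267 * 9.81 * 1.02 / 100
Rg = 2619.27 * 0.0102
Rg = 26.72 kN

26.72


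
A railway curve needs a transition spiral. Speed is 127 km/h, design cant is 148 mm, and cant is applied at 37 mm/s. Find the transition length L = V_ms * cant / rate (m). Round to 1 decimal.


Convert speed: V = 127 / 3.6 = 35.2778 m/s
L = 35.2778 * 148 / 37
L = 5221.1111 / 37
L = 141.1 m

141.1


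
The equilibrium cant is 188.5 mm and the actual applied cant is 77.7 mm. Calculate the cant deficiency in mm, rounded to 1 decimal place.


Cant deficiency = equilibrium cant - actual cant
CD = 188.5 - 77.7
CD = 110.8 mm

110.8


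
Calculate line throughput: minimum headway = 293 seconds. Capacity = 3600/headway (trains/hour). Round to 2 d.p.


Capacity = 3600 / headway
Capacity = 3600 / 293
Capacity = 12.29 trains/hour

12.29


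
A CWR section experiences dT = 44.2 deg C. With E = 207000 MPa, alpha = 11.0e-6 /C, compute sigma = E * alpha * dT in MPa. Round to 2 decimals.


sigma = E * alpha * dT
sigma = 207000 * 11.0e-6 * 44.2
sigma = 2.277 * 44.2
sigma = 100.64 MPa

100.64


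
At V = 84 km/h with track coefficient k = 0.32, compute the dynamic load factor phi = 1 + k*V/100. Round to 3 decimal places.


phi = 1 + k * V / 100
phi = 1 + 0.32 * 84 / 100
phi = 1 + 0.2688
phi = 1.269

1.269


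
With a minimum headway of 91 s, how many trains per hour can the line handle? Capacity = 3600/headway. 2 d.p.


Capacity = 3600 / headway
Capacity = 3600 / 91
Capacity = 39.56 trains/hour

39.56


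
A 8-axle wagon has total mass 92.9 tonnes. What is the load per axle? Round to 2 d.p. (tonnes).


Load per axle = total weight / number of axles
Load = 92.9 / 8
Load = 11.61 tonnes

11.61


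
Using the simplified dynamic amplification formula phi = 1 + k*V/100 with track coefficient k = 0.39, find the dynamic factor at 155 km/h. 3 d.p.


phi = 1 + k * V / 100
phi = 1 + 0.39 * 155 / 100
phi = 1 + 0.6045
phi = 1.605

1.605


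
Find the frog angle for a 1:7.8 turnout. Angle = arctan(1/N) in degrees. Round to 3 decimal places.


1/N = 1/7.8 = 0.128205
angle = arctan(0.128205) = 0.12751 rad
angle = 0.12751 * 180/pi = 7.306 degrees

7.306


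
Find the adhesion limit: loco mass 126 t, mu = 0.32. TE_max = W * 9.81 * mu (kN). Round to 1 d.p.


TE_max = W * g * mu
TE_max = 126 * 9.81 * 0.32
TE_max = 1236.06 * 0.32
TE_max = 395.5 kN

395.5


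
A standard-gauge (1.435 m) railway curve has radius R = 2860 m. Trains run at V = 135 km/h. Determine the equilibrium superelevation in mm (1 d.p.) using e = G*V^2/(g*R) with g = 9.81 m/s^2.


Convert speed: V = 135 / 3.6 = 37.5 m/s
Apply formula: e = 1.435 * 37.5^2 / (9.81 * 2860)
e = 1.435 * 1406.25 / 28056.6
e = 0.071925 m = 71.9 mm

71.9


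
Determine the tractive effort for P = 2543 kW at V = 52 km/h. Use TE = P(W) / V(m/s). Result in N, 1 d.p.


Convert: P = 2543 kW = 2543000 W
V = 52 / 3.6 = 14.4444 m/s
TE = 2543000 / 14.4444
TE = 176053.8 N

176053.8


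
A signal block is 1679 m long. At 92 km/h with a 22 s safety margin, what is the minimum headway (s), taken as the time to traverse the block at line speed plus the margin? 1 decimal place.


V = 92 / 3.6 = 25.5556 m/s
Block traversal time = 1679 / 25.5556 = 65.7 s
Headway = 65.7 + 22
Headway = 87.7 s

87.7


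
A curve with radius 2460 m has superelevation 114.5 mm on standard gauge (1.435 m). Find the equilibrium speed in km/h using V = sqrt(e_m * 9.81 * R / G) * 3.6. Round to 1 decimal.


Convert cant: e = 114.5 mm = 0.1145 m
V_ms = sqrt(0.1145 * 9.81 * 2460 / 1.435)
V_ms = sqrt(1925.562857) = 43.8812 m/s
V = 43.8812 * 3.6 = 158.0 km/h

158.0


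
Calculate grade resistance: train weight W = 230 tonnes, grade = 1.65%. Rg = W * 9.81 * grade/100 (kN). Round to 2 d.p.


Rg = W * 9.81 * grade / 100
Rg = 230 * 9.81 * 1.65 / 100
Rg = 2256.3 * 0.0165
Rg = 37.23 kN

37.23


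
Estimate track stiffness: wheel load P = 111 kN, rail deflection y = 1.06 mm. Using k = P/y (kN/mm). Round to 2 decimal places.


Track stiffness k = P / y
k = 111 / 1.06
k = 104.72 kN/mm

104.72


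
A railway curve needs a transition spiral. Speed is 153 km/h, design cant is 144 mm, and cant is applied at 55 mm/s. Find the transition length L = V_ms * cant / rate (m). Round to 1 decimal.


Convert speed: V = 153 / 3.6 = 42.5 m/s
L = 42.5 * 144 / 55
L = 6120.0 / 55
L = 111.3 m

111.3


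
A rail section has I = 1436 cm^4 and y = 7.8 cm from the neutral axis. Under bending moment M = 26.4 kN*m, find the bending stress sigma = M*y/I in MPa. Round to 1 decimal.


Convert units:
M = 26.4 kN*m = 26400000 N*mm
y = 7.8 cm = 78 mm
I = 1436 cm^4 = 14360000 mm^4
sigma = 26400000 * 78 / 14360000
sigma = 143.4 MPa

143.4


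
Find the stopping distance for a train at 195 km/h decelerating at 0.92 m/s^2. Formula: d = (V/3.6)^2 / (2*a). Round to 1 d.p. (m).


Convert speed: V = 195 / 3.6 = 54.1667 m/s
V^2 = 2934.0278
d = 2934.0278 / (2 * 0.92)
d = 2934.0278 / 1.84
d = 1594.6 m

1594.6


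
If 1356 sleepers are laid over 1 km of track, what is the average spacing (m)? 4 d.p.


Spacing = 1000 m / number of sleepers
Spacing = 1000 / 1356
Spacing = 0.7375 m

0.7375


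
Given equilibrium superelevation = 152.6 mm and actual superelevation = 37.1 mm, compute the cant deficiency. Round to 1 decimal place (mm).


Cant deficiency = equilibrium cant - actual cant
CD = 152.6 - 37.1
CD = 115.5 mm

115.5


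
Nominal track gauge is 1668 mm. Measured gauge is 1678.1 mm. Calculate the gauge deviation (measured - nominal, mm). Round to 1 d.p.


Deviation = measured - nominal
Deviation = 1678.1 - 1668
Deviation = 10.1 mm

10.1


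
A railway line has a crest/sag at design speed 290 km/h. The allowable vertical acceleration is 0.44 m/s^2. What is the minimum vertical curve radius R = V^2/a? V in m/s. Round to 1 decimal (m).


Convert speed: V = 290 / 3.6 = 80.5556 m/s
V^2 = 6489.1975 m^2/s^2
R_v = 6489.1975 / 0.44
R_v = 14748.2 m

14748.2


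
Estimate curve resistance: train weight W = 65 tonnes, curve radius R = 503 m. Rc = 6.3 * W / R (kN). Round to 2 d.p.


Rc = 6.3 * W / R
Rc = 6.3 * 65 / 503
Rc = 409.5 / 503
Rc = 0.81 kN

0.81


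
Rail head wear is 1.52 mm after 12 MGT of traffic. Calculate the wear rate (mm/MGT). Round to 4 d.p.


Wear rate = total wear / cumulative tonnage
Rate = 1.52 / 12
Rate = 0.1267 mm/MGT

0.1267


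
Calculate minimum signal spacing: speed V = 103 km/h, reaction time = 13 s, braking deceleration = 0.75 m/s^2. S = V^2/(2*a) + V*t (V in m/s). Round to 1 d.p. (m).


V = 103 / 3.6 = 28.6111 m/s
Braking distance = 28.6111^2 / (2*0.75) = 545.7305 m
Sighting distance = 28.6111 * 13 = 371.9444 m
S = 545.7305 + 371.9444 = 917.7 m

917.7


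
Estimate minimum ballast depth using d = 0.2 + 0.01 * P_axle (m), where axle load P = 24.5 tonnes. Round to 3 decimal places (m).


d = 0.2 + 0.01 * 24.5
d = 0.2 + 0.245
d = 0.445 m

0.445


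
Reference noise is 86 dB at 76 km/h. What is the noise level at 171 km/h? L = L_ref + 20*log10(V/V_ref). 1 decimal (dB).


V/V_ref = 171 / 76 = 2.25
log10(2.25) = 0.352183
20 * 0.352183 = 7.0437
L = 86 + 7.0437 = 93.0 dB

93.0


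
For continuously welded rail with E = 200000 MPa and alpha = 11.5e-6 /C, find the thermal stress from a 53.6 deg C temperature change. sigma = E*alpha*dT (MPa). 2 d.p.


sigma = E * alpha * dT
sigma = 200000 * 11.5e-6 * 53.6
sigma = 2.3 * 53.6
sigma = 123.28 MPa

123.28


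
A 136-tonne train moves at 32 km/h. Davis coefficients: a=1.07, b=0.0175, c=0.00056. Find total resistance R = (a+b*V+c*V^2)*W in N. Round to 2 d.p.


b*V = 0.0175 * 32 = 0.56
c*V^2 = 0.00056 * 1024 = 0.57344
R_per_t = 1.07 + 0.56 + 0.57344 = 2.20344 N/t
R_total = 2.20344 * 136 = 299.67 N

299.67


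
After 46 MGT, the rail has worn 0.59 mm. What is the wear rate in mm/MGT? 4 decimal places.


Wear rate = total wear / cumulative tonnage
Rate = 0.59 / 46
Rate = 0.0128 mm/MGT

0.0128


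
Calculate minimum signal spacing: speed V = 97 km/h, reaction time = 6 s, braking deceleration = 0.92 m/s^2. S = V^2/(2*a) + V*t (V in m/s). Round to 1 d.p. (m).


V = 97 / 3.6 = 26.9444 m/s
Braking distance = 26.9444^2 / (2*0.92) = 394.5669 m
Sighting distance = 26.9444 * 6 = 161.6667 m
S = 394.5669 + 161.6667 = 556.2 m

556.2


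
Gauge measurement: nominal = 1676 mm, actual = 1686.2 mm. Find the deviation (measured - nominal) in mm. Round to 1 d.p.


Deviation = measured - nominal
Deviation = 1686.2 - 1676
Deviation = 10.2 mm

10.2


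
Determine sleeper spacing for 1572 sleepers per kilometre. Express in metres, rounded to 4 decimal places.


Spacing = 1000 m / number of sleepers
Spacing = 1000 / 1572
Spacing = 0.6361 m

0.6361


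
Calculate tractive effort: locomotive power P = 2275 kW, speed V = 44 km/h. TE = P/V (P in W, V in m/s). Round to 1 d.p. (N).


Convert: P = 2275 kW = 2275000 W
V = 44 / 3.6 = 12.2222 m/s
TE = 2275000 / 12.2222
TE = 186136.4 N

186136.4


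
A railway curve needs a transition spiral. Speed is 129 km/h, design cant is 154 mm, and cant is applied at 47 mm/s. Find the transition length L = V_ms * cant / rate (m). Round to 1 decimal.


Convert speed: V = 129 / 3.6 = 35.8333 m/s
L = 35.8333 * 154 / 47
L = 5518.3333 / 47
L = 117.4 m

117.4


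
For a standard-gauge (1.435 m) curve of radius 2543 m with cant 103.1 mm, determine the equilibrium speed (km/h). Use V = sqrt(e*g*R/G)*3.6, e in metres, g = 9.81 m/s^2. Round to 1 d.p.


Convert cant: e = 103.1 mm = 0.1031 m
V_ms = sqrt(0.1031 * 9.81 * 2543 / 1.435)
V_ms = sqrt(1792.347159) = 42.3361 m/s
V = 42.3361 * 3.6 = 152.4 km/h

152.4


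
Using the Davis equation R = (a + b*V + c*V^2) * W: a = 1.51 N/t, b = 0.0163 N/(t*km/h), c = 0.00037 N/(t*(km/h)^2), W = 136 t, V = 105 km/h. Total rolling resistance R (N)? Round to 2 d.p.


b*V = 0.0163 * 105 = 1.7115
c*V^2 = 0.00037 * 11025 = 4.07925
R_per_t = 1.51 + 1.7115 + 4.07925 = 7.30075 N/t
R_total = 7.30075 * 136 = 992.90 N

992.90


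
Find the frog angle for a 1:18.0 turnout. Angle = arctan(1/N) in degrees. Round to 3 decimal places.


1/N = 1/18.0 = 0.055556
angle = arctan(0.055556) = 0.055499 rad
angle = 0.055499 * 180/pi = 3.180 degrees

3.180


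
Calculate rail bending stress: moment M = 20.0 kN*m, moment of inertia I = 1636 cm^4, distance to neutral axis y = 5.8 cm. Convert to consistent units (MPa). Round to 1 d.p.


Convert units:
M = 20.0 kN*m = 20000000 N*mm
y = 5.8 cm = 58 mm
I = 1636 cm^4 = 16360000 mm^4
sigma = 20000000 * 58 / 16360000
sigma = 70.9 MPa

70.9


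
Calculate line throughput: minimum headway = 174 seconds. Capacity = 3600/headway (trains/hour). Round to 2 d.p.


Capacity = 3600 / headway
Capacity = 3600 / 174
Capacity = 20.69 trains/hour

20.69


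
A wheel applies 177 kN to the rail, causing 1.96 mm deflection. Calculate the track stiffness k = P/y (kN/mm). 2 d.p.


Track stiffness k = P / y
k = 177 / 1.96
k = 90.31 kN/mm

90.31


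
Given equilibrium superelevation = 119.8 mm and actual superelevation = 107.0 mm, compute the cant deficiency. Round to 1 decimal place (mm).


Cant deficiency = equilibrium cant - actual cant
CD = 119.8 - 107.0
CD = 12.8 mm

12.8


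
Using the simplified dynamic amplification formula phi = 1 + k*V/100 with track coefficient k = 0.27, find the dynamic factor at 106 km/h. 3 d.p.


phi = 1 + k * V / 100
phi = 1 + 0.27 * 106 / 100
phi = 1 + 0.2862
phi = 1.286

1.286


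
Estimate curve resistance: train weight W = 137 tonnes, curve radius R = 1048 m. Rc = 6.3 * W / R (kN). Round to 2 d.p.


Rc = 6.3 * W / R
Rc = 6.3 * 137 / 1048
Rc = 863.1 / 1048
Rc = 0.82 kN

0.82


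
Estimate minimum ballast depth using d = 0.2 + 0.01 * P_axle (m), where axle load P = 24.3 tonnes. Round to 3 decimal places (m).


d = 0.2 + 0.01 * 24.3
d = 0.2 + 0.243
d = 0.443 m

0.443


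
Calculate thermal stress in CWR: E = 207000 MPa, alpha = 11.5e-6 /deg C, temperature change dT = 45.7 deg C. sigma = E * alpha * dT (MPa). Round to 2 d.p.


sigma = E * alpha * dT
sigma = 207000 * 11.5e-6 * 45.7
sigma = 2.3805 * 45.7
sigma = 108.79 MPa

108.79


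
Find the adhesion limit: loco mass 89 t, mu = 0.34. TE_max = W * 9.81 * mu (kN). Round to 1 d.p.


TE_max = W * g * mu
TE_max = 89 * 9.81 * 0.34
TE_max = 873.09 * 0.34
TE_max = 296.9 kN

296.9


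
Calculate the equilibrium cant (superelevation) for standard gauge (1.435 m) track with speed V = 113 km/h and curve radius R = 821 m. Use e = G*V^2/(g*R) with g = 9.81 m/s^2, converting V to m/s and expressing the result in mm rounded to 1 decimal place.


Convert speed: V = 113 / 3.6 = 31.3889 m/s
Apply formula: e = 1.435 * 31.3889^2 / (9.81 * 821)
e = 1.435 * 985.2623 / 8054.01
e = 0.175546 m = 175.5 mm

175.5


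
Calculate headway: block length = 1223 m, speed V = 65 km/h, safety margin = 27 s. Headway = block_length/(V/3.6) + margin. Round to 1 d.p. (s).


V = 65 / 3.6 = 18.0556 m/s
Block traversal time = 1223 / 18.0556 = 67.7354 s
Headway = 67.7354 + 27
Headway = 94.7 s

94.7


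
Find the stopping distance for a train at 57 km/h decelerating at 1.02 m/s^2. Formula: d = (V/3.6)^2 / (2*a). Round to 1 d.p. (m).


Convert speed: V = 57 / 3.6 = 15.8333 m/s
V^2 = 250.6944
d = 250.6944 / (2 * 1.02)
d = 250.6944 / 2.04
d = 122.9 m

122.9


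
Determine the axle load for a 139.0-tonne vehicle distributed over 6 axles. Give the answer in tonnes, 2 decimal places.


Load per axle = total weight / number of axles
Load = 139.0 / 6
Load = 23.17 tonnes

23.17


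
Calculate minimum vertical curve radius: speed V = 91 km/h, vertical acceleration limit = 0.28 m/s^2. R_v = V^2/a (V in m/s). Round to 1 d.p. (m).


Convert speed: V = 91 / 3.6 = 25.2778 m/s
V^2 = 638.966 m^2/s^2
R_v = 638.966 / 0.28
R_v = 2282.0 m

2282.0


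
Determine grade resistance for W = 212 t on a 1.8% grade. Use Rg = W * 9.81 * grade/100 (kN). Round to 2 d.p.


Rg = W * 9.81 * grade / 100
Rg = 212 * 9.81 * 1.8 / 100
Rg = 2079.72 * 0.018
Rg = 37.43 kN

37.43


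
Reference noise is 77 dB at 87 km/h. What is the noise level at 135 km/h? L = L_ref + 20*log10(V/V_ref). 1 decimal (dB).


V/V_ref = 135 / 87 = 1.551724
log10(1.551724) = 0.190815
20 * 0.190815 = 3.8163
L = 77 + 3.8163 = 80.8 dB

80.8


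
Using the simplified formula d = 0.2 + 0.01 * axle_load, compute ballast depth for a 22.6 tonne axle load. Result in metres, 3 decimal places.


d = 0.2 + 0.01 * 22.6
d = 0.2 + 0.226
d = 0.426 m

0.426


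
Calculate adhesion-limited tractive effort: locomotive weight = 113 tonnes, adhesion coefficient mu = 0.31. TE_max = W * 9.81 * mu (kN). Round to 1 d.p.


TE_max = W * g * mu
TE_max = 113 * 9.81 * 0.31
TE_max = 1108.53 * 0.31
TE_max = 343.6 kN

343.6


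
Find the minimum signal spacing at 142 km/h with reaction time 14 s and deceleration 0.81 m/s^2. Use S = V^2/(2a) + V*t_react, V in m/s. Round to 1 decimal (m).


V = 142 / 3.6 = 39.4444 m/s
Braking distance = 39.4444^2 / (2*0.81) = 960.41 m
Sighting distance = 39.4444 * 14 = 552.2222 m
S = 960.41 + 552.2222 = 1512.6 m

1512.6


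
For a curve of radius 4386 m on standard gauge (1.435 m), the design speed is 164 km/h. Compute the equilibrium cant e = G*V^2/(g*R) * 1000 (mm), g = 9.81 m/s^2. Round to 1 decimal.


Convert speed: V = 164 / 3.6 = 45.5556 m/s
Apply formula: e = 1.435 * 45.5556^2 / (9.81 * 4386)
e = 1.435 * 2075.3086 / 43026.66
e = 0.069214 m = 69.2 mm

69.2


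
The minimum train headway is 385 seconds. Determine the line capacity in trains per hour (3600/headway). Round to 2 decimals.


Capacity = 3600 / headway
Capacity = 3600 / 385
Capacity = 9.35 trains/hour

9.35


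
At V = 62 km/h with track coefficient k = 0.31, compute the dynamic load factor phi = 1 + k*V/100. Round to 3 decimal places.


phi = 1 + k * V / 100
phi = 1 + 0.31 * 62 / 100
phi = 1 + 0.1922
phi = 1.192

1.192


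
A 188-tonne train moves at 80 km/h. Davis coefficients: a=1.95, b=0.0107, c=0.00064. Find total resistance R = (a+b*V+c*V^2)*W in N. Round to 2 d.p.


b*V = 0.0107 * 80 = 0.856
c*V^2 = 0.00064 * 6400 = 4.096
R_per_t = 1.95 + 0.856 + 4.096 = 6.902 N/t
R_total = 6.902 * 188 = 1297.58 N

1297.58


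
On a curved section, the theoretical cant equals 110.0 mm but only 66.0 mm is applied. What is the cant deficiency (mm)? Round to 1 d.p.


Cant deficiency = equilibrium cant - actual cant
CD = 110.0 - 66.0
CD = 44.0 mm

44.0


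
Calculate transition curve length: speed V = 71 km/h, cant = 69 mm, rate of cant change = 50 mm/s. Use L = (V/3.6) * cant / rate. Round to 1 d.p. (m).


Convert speed: V = 71 / 3.6 = 19.7222 m/s
L = 19.7222 * 69 / 50
L = 1360.8333 / 50
L = 27.2 m

27.2


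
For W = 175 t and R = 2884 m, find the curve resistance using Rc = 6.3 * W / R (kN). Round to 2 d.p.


Rc = 6.3 * W / R
Rc = 6.3 * 175 / 2884
Rc = 1102.5 / 2884
Rc = 0.38 kN

0.38


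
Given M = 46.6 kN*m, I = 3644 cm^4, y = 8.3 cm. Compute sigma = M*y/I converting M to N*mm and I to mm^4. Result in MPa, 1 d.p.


Convert units:
M = 46.6 kN*m = 46600000 N*mm
y = 8.3 cm = 83 mm
I = 3644 cm^4 = 36440000 mm^4
sigma = 46600000 * 83 / 36440000
sigma = 106.1 MPa

106.1


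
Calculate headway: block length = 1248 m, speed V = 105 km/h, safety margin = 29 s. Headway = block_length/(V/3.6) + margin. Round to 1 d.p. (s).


V = 105 / 3.6 = 29.1667 m/s
Block traversal time = 1248 / 29.1667 = 42.7886 s
Headway = 42.7886 + 29
Headway = 71.8 s

71.8


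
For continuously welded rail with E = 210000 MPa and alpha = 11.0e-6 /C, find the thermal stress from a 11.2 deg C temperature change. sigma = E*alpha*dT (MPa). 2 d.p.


sigma = E * alpha * dT
sigma = 210000 * 11.0e-6 * 11.2
sigma = 2.31 * 11.2
sigma = 25.87 MPa

25.87


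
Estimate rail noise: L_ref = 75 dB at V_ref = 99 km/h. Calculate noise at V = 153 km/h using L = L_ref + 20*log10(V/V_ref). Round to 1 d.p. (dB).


V/V_ref = 153 / 99 = 1.545455
log10(1.545455) = 0.189056
20 * 0.189056 = 3.7811
L = 75 + 3.7811 = 78.8 dB

78.8


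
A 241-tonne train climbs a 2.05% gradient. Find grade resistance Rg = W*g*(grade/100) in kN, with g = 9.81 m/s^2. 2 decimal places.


Rg = W * 9.81 * grade / 100
Rg = 241 * 9.81 * 2.05 / 100
Rg = 2364.21 * 0.0205
Rg = 48.47 kN

48.47


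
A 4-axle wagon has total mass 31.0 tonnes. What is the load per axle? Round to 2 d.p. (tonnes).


Load per axle = total weight / number of axles
Load = 31.0 / 4
Load = 7.75 tonnes

7.75


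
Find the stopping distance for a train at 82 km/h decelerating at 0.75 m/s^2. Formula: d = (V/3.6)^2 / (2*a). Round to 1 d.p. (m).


Convert speed: V = 82 / 3.6 = 22.7778 m/s
V^2 = 518.8272
d = 518.8272 / (2 * 0.75)
d = 518.8272 / 1.5
d = 345.9 m

345.9


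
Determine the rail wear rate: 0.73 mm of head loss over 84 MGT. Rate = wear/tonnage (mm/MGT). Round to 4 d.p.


Wear rate = total wear / cumulative tonnage
Rate = 0.73 / 84
Rate = 0.0087 mm/MGT

0.0087


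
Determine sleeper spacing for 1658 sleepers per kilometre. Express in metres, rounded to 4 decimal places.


Spacing = 1000 m / number of sleepers
Spacing = 1000 / 1658
Spacing = 0.6031 m

0.6031


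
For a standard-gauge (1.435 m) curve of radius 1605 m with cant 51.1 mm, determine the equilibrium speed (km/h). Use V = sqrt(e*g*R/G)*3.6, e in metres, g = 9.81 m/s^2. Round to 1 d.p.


Convert cant: e = 51.1 mm = 0.0511 m
V_ms = sqrt(0.0511 * 9.81 * 1605 / 1.435)
V_ms = sqrt(560.67739) = 23.6786 m/s
V = 23.6786 * 3.6 = 85.2 km/h

85.2


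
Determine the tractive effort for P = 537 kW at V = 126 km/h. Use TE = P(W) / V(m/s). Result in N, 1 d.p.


Convert: P = 537 kW = 537000 W
V = 126 / 3.6 = 35.0 m/s
TE = 537000 / 35.0
TE = 15342.9 N

15342.9


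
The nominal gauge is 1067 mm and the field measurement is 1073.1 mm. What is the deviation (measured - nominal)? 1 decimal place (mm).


Deviation = measured - nominal
Deviation = 1073.1 - 1067
Deviation = 6.1 mm

6.1


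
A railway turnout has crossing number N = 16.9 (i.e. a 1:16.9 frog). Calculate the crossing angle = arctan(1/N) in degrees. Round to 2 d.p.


1/N = 1/16.9 = 0.059172
angle = arctan(0.059172) = 0.059103 rad
angle = 0.059103 * 180/pi = 3.39 degrees

3.39


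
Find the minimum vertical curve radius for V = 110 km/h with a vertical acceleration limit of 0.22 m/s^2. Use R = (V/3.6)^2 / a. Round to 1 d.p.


Convert speed: V = 110 / 3.6 = 30.5556 m/s
V^2 = 933.642 m^2/s^2
R_v = 933.642 / 0.22
R_v = 4243.8 m

4243.8


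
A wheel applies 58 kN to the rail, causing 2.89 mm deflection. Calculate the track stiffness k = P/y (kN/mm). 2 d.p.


Track stiffness k = P / y
k = 58 / 2.89
k = 20.07 kN/mm

20.07


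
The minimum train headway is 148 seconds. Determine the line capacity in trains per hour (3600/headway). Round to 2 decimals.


Capacity = 3600 / headway
Capacity = 3600 / 148
Capacity = 24.32 trains/hour

24.32


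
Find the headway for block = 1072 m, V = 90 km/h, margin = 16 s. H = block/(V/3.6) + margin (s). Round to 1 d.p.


V = 90 / 3.6 = 25.0 m/s
Block traversal time = 1072 / 25.0 = 42.88 s
Headway = 42.88 + 16
Headway = 58.9 s

58.9


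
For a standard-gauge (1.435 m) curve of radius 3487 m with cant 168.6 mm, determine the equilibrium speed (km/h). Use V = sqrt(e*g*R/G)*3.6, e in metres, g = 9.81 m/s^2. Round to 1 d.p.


Convert cant: e = 168.6 mm = 0.1686 m
V_ms = sqrt(0.1686 * 9.81 * 3487 / 1.435)
V_ms = sqrt(4019.079751) = 63.3962 m/s
V = 63.3962 * 3.6 = 228.2 km/h

228.2


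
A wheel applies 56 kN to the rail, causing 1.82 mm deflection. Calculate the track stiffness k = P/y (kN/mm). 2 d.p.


Track stiffness k = P / y
k = 56 / 1.82
k = 30.77 kN/mm

30.77


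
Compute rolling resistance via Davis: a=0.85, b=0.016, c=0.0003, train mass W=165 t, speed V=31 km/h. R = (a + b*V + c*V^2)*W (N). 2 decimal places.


b*V = 0.016 * 31 = 0.496
c*V^2 = 0.0003 * 961 = 0.2883
R_per_t = 0.85 + 0.496 + 0.2883 = 1.6343 N/t
R_total = 1.6343 * 165 = 269.66 N

269.66


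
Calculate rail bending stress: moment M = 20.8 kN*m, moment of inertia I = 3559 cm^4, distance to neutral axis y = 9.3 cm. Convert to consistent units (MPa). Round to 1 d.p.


Convert units:
M = 20.8 kN*m = 20800000 N*mm
y = 9.3 cm = 93 mm
I = 3559 cm^4 = 35590000 mm^4
sigma = 20800000 * 93 / 35590000
sigma = 54.4 MPa

54.4


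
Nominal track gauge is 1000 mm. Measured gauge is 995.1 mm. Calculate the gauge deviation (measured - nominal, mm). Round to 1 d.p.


Deviation = measured - nominal
Deviation = 995.1 - 1000
Deviation = -4.9 mm

-4.9


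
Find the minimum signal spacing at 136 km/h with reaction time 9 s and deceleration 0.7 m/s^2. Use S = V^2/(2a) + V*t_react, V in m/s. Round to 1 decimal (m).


V = 136 / 3.6 = 37.7778 m/s
Braking distance = 37.7778^2 / (2*0.7) = 1019.4004 m
Sighting distance = 37.7778 * 9 = 340.0 m
S = 1019.4004 + 340.0 = 1359.4 m

1359.4


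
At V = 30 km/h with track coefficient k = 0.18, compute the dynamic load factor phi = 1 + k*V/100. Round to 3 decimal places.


phi = 1 + k * V / 100
phi = 1 + 0.18 * 30 / 100
phi = 1 + 0.054
phi = 1.054

1.054


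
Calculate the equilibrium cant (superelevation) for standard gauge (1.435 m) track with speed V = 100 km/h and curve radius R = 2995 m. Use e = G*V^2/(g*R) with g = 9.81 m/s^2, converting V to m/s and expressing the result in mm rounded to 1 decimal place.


Convert speed: V = 100 / 3.6 = 27.7778 m/s
Apply formula: e = 1.435 * 27.7778^2 / (9.81 * 2995)
e = 1.435 * 771.6049 / 29380.95
e = 0.037686 m = 37.7 mm

37.7


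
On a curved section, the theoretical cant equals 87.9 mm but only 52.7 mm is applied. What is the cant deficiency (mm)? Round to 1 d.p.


Cant deficiency = equilibrium cant - actual cant
CD = 87.9 - 52.7
CD = 35.2 mm

35.2


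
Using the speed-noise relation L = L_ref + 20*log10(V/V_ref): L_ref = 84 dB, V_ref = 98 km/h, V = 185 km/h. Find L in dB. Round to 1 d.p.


V/V_ref = 185 / 98 = 1.887755
log10(1.887755) = 0.275946
20 * 0.275946 = 5.5189
L = 84 + 5.5189 = 89.5 dB

89.5


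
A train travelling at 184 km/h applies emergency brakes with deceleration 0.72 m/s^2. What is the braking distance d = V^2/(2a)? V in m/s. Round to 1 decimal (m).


Convert speed: V = 184 / 3.6 = 51.1111 m/s
V^2 = 2612.3457
d = 2612.3457 / (2 * 0.72)
d = 2612.3457 / 1.44
d = 1814.1 m

1814.1


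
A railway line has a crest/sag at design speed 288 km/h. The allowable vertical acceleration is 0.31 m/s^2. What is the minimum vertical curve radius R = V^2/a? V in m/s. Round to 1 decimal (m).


Convert speed: V = 288 / 3.6 = 80.0 m/s
V^2 = 6400.0 m^2/s^2
R_v = 6400.0 / 0.31
R_v = 20645.2 m

20645.2


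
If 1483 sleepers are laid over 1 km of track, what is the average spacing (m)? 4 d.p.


Spacing = 1000 m / number of sleepers
Spacing = 1000 / 1483
Spacing = 0.6743 m

0.6743


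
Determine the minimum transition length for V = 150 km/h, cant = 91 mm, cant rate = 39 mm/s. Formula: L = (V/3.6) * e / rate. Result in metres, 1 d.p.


Convert speed: V = 150 / 3.6 = 41.6667 m/s
L = 41.6667 * 91 / 39
L = 3791.6667 / 39
L = 97.2 m

97.2
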